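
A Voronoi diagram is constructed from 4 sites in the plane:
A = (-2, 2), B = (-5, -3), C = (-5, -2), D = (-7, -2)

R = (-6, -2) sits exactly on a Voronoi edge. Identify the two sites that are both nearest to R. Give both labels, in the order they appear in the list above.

Squared distances from R to each site:
|RA|² = (-6−(-2))² + (-2−2)² = 16 + 16 = 32
|RB|² = (-6−(-5))² + (-2−(-3))² = 1 + 1 = 2
|RC|² = (-6−(-5))² + (-2−(-2))² = 1 + 0 = 1
|RD|² = (-6−(-7))² + (-2−(-2))² = 1 + 0 = 1
R is equidistant from C and D (both at squared distance 1), and every other site is strictly farther — so R lies on the C–D Voronoi edge.

C and D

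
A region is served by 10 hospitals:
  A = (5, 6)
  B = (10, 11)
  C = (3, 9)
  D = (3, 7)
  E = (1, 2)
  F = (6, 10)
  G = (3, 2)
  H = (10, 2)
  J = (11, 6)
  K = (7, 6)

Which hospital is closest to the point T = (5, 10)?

F

Squared Euclidean distances:
|TA|² = 0 + 16 = 16
|TB|² = 25 + 1 = 26
|TC|² = 4 + 1 = 5
|TD|² = 4 + 9 = 13
|TE|² = 16 + 64 = 80
|TF|² = 1 + 0 = 1
|TG|² = 4 + 64 = 68
|TH|² = 25 + 64 = 89
|TJ|² = 36 + 16 = 52
|TK|² = 4 + 16 = 20
The smallest is to F, so T lies in the Voronoi region of F.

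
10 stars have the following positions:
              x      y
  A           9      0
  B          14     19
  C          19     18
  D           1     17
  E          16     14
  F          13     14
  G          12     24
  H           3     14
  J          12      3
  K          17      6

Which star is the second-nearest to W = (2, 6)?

A

Squared Euclidean distances:
|WA|² = (2−9)² + (6−0)² = 49 + 36 = 85
|WB|² = (2−14)² + (6−19)² = 144 + 169 = 313
|WC|² = (2−19)² + (6−18)² = 289 + 144 = 433
|WD|² = (2−1)² + (6−17)² = 1 + 121 = 122
|WE|² = (2−16)² + (6−14)² = 196 + 64 = 260
|WF|² = (2−13)² + (6−14)² = 121 + 64 = 185
|WG|² = (2−12)² + (6−24)² = 100 + 324 = 424
|WH|² = (2−3)² + (6−14)² = 1 + 64 = 65
|WJ|² = (2−12)² + (6−3)² = 100 + 9 = 109
|WK|² = (2−17)² + (6−6)² = 225 + 0 = 225
Sorted ascending: H, A, J, … — the second-nearest is A.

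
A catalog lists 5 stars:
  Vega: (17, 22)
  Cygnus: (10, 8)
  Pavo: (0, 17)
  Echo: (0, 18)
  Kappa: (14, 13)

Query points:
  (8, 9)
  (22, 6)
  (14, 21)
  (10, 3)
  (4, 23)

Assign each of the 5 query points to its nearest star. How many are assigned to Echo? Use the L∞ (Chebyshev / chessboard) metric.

(8, 9) — d to each: Vega:13, Cygnus:2, Pavo:8, Echo:9, Kappa:6 → nearest is Cygnus
(22, 6) — d to each: Vega:16, Cygnus:12, Pavo:22, Echo:22, Kappa:8 → nearest is Kappa
(14, 21) — d to each: Vega:3, Cygnus:13, Pavo:14, Echo:14, Kappa:8 → nearest is Vega
(10, 3) — d to each: Vega:19, Cygnus:5, Pavo:14, Echo:15, Kappa:10 → nearest is Cygnus
(4, 23) — d to each: Vega:13, Cygnus:15, Pavo:6, Echo:5, Kappa:10 → nearest is Echo
1 of the 5 points has Echo as nearest.

1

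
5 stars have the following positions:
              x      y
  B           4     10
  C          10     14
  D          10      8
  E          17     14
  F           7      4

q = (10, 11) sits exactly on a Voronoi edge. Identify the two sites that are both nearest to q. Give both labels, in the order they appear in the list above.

C and D

Squared distances from q to each site:
|qB|² = 36 + 1 = 37
|qC|² = 0 + 9 = 9
|qD|² = 0 + 9 = 9
|qE|² = 49 + 9 = 58
|qF|² = 9 + 49 = 58
q is equidistant from C and D (both at squared distance 9), and every other site is strictly farther — so q lies on the C–D Voronoi edge.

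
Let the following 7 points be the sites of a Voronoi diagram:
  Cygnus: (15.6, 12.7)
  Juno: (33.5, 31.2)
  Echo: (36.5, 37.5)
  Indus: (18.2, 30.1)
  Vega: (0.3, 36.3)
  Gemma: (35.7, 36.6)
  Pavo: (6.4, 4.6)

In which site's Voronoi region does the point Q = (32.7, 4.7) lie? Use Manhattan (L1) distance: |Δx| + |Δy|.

Cygnus

d(Q, Cygnus) = |32.7−15.6| + |4.7−12.7| = 17.1 + 8 = 25.1
d(Q, Juno) = |32.7−33.5| + |4.7−31.2| = 0.8 + 26.5 = 27.3
d(Q, Echo) = |32.7−36.5| + |4.7−37.5| = 3.8 + 32.8 = 36.6
d(Q, Indus) = |32.7−18.2| + |4.7−30.1| = 14.5 + 25.4 = 39.9
d(Q, Vega) = |32.7−0.3| + |4.7−36.3| = 32.4 + 31.6 = 64
d(Q, Gemma) = |32.7−35.7| + |4.7−36.6| = 3 + 31.9 = 34.9
d(Q, Pavo) = |32.7−6.4| + |4.7−4.6| = 26.3 + 0.1 = 26.4
Cygnus is nearest.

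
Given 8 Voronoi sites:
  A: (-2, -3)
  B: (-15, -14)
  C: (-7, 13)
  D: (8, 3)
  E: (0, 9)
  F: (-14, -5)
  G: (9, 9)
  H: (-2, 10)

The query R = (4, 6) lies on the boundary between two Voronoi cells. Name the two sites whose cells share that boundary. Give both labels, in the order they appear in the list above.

D and E

Squared distances from R to each site:
|RA|² = 36 + 81 = 117
|RB|² = 361 + 400 = 761
|RC|² = 121 + 49 = 170
|RD|² = 16 + 9 = 25
|RE|² = 16 + 9 = 25
|RF|² = 324 + 121 = 445
|RG|² = 25 + 9 = 34
|RH|² = 36 + 16 = 52
R is equidistant from D and E (both at squared distance 25), and every other site is strictly farther — so R lies on the D–E Voronoi edge.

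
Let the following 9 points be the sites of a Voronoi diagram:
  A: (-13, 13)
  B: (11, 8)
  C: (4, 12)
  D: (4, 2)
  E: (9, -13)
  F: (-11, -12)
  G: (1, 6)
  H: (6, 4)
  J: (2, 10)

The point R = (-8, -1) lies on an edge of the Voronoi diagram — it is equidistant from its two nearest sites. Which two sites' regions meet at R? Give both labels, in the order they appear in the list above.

F and G

Squared distances from R to each site:
|RA|² = (-8−(-13))² + (-1−13)² = 25 + 196 = 221
|RB|² = (-8−11)² + (-1−8)² = 361 + 81 = 442
|RC|² = (-8−4)² + (-1−12)² = 144 + 169 = 313
|RD|² = (-8−4)² + (-1−2)² = 144 + 9 = 153
|RE|² = (-8−9)² + (-1−(-13))² = 289 + 144 = 433
|RF|² = (-8−(-11))² + (-1−(-12))² = 9 + 121 = 130
|RG|² = (-8−1)² + (-1−6)² = 81 + 49 = 130
|RH|² = (-8−6)² + (-1−4)² = 196 + 25 = 221
|RJ|² = (-8−2)² + (-1−10)² = 100 + 121 = 221
R is equidistant from F and G (both at squared distance 130), and every other site is strictly farther — so R lies on the F–G Voronoi edge.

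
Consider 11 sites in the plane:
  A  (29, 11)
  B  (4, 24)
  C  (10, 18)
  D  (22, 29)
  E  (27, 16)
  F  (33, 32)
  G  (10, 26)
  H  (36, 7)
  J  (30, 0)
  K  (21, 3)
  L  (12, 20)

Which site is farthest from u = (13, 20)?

H

Squared Euclidean distances:
|uA|² = 256 + 81 = 337
|uB|² = 81 + 16 = 97
|uC|² = 9 + 4 = 13
|uD|² = 81 + 81 = 162
|uE|² = 196 + 16 = 212
|uF|² = 400 + 144 = 544
|uG|² = 9 + 36 = 45
|uH|² = 529 + 169 = 698
|uJ|² = 289 + 400 = 689
|uK|² = 64 + 289 = 353
|uL|² = 1 + 0 = 1
The largest is to H.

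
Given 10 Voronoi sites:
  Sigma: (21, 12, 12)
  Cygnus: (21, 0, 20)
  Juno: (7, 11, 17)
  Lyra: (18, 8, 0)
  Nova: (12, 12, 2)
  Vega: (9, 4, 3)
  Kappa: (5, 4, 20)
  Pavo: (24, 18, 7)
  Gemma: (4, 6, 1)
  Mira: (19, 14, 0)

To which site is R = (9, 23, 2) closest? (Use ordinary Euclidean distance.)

Nova

Since √ is increasing, it suffices to compare squared distances:
d²(R, Sigma) = (9−21)² + (23−12)² + (2−12)² = 144 + 121 + 100 = 365
d²(R, Cygnus) = (9−21)² + (23−0)² + (2−20)² = 144 + 529 + 324 = 997
d²(R, Juno) = (9−7)² + (23−11)² + (2−17)² = 4 + 144 + 225 = 373
d²(R, Lyra) = (9−18)² + (23−8)² + (2−0)² = 81 + 225 + 4 = 310
d²(R, Nova) = (9−12)² + (23−12)² + (2−2)² = 9 + 121 + 0 = 130
d²(R, Vega) = (9−9)² + (23−4)² + (2−3)² = 0 + 361 + 1 = 362
d²(R, Kappa) = (9−5)² + (23−4)² + (2−20)² = 16 + 361 + 324 = 701
d²(R, Pavo) = (9−24)² + (23−18)² + (2−7)² = 225 + 25 + 25 = 275
d²(R, Gemma) = (9−4)² + (23−6)² + (2−1)² = 25 + 289 + 1 = 315
d²(R, Mira) = (9−19)² + (23−14)² + (2−0)² = 100 + 81 + 4 = 185
The smallest is to Nova, so R lies in the Voronoi region of Nova.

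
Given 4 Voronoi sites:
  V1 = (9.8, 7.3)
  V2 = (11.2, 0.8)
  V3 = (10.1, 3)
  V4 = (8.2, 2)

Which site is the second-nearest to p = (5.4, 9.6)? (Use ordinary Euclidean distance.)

Compare squared distances (the ordering matches that of the actual distances):
|pV1|² = (5.4−9.8)² + (9.6−7.3)² = 19.36 + 5.29 = 24.65
|pV2|² = (5.4−11.2)² + (9.6−0.8)² = 33.64 + 77.44 = 111.08
|pV3|² = (5.4−10.1)² + (9.6−3)² = 22.09 + 43.56 = 65.65
|pV4|² = (5.4−8.2)² + (9.6−2)² = 7.84 + 57.76 = 65.6
Sorted ascending: V1, V4, V3, … — the second-nearest is V4.

V4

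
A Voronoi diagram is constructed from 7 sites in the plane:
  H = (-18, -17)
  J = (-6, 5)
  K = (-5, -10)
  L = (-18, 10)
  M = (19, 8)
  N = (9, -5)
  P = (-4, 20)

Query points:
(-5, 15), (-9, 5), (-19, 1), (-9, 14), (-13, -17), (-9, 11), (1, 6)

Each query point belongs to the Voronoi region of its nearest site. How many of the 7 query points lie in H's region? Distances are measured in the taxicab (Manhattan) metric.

(-5, 15) — d to each: H:45, J:11, K:25, L:18, M:31, N:34, P:6 → nearest is P
(-9, 5) — d to each: H:31, J:3, K:19, L:14, M:31, N:28, P:20 → nearest is J
(-19, 1) — d to each: H:19, J:17, K:25, L:10, M:45, N:34, P:34 → nearest is L
(-9, 14) — d to each: H:40, J:12, K:28, L:13, M:34, N:37, P:11 → nearest is P
(-13, -17) — d to each: H:5, J:29, K:15, L:32, M:57, N:34, P:46 → nearest is H
(-9, 11) — d to each: H:37, J:9, K:25, L:10, M:31, N:34, P:14 → nearest is J
(1, 6) — d to each: H:42, J:8, K:22, L:23, M:20, N:19, P:19 → nearest is J
1 of the 7 points has H as nearest.

1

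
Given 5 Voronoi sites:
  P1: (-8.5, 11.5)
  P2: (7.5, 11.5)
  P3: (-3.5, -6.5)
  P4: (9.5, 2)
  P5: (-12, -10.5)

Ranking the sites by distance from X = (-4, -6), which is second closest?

P5

Compare squared distances (the ordering matches that of the actual distances):
|XP1|² = (-4−(-8.5))² + (-6−11.5)² = 20.25 + 306.25 = 326.5
|XP2|² = (-4−7.5)² + (-6−11.5)² = 132.25 + 306.25 = 438.5
|XP3|² = (-4−(-3.5))² + (-6−(-6.5))² = 0.25 + 0.25 = 0.5
|XP4|² = (-4−9.5)² + (-6−2)² = 182.25 + 64 = 246.25
|XP5|² = (-4−(-12))² + (-6−(-10.5))² = 64 + 20.25 = 84.25
Sorted ascending: P3, P5, P4, … — the second-nearest is P5.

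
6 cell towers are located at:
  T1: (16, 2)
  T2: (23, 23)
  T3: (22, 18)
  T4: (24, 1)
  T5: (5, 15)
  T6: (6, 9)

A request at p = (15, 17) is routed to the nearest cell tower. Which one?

Compare squared distances (the ordering matches that of the actual distances):
|pT1|² = (15−16)² + (17−2)² = 1 + 225 = 226
|pT2|² = (15−23)² + (17−23)² = 64 + 36 = 100
|pT3|² = (15−22)² + (17−18)² = 49 + 1 = 50
|pT4|² = (15−24)² + (17−1)² = 81 + 256 = 337
|pT5|² = (15−5)² + (17−15)² = 100 + 4 = 104
|pT6|² = (15−6)² + (17−9)² = 81 + 64 = 145
The smallest is to T3, so p lies in the Voronoi region of T3.

T3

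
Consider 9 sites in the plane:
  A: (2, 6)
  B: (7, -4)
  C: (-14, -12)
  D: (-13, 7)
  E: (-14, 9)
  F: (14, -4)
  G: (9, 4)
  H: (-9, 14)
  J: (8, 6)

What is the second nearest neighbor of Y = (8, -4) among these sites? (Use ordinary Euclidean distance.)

F

Compare squared distances (the ordering matches that of the actual distances):
|YA|² = 36 + 100 = 136
|YB|² = 1 + 0 = 1
|YC|² = 484 + 64 = 548
|YD|² = 441 + 121 = 562
|YE|² = 484 + 169 = 653
|YF|² = 36 + 0 = 36
|YG|² = 1 + 64 = 65
|YH|² = 289 + 324 = 613
|YJ|² = 0 + 100 = 100
Sorted ascending: B, F, G, … — the second-nearest is F.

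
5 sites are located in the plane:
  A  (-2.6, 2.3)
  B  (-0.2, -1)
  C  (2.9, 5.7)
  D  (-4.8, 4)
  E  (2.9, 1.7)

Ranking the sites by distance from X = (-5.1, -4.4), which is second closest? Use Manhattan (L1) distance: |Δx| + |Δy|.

D

d(X,A) = |-5.1−(-2.6)| + |-4.4−2.3| = 2.5 + 6.7 = 9.2
d(X,B) = |-5.1−(-0.2)| + |-4.4−(-1)| = 4.9 + 3.4 = 8.3
d(X,C) = |-5.1−2.9| + |-4.4−5.7| = 8 + 10.1 = 18.1
d(X,D) = |-5.1−(-4.8)| + |-4.4−4| = 0.3 + 8.4 = 8.7
d(X,E) = |-5.1−2.9| + |-4.4−1.7| = 8 + 6.1 = 14.1
Sorted ascending: B, D, A, … — the second-nearest is D.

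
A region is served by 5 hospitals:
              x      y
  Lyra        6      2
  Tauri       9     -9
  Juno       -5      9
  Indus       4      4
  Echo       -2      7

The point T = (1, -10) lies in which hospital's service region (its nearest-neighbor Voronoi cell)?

Tauri

Since √ is increasing, it suffices to compare squared distances:
d²(T, Lyra) = (1−6)² + (-10−2)² = 25 + 144 = 169
d²(T, Tauri) = (1−9)² + (-10−(-9))² = 64 + 1 = 65
d²(T, Juno) = (1−(-5))² + (-10−9)² = 36 + 361 = 397
d²(T, Indus) = (1−4)² + (-10−4)² = 9 + 196 = 205
d²(T, Echo) = (1−(-2))² + (-10−7)² = 9 + 289 = 298
The smallest is to Tauri, so T lies in the Voronoi region of Tauri.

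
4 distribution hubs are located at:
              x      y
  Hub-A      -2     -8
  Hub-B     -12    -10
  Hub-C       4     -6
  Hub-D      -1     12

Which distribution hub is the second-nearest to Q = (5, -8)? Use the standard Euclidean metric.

Hub-A

Since √ is increasing, it suffices to compare squared distances:
d²(Q, Hub-A) = (5−(-2))² + (-8−(-8))² = 49 + 0 = 49
d²(Q, Hub-B) = (5−(-12))² + (-8−(-10))² = 289 + 4 = 293
d²(Q, Hub-C) = (5−4)² + (-8−(-6))² = 1 + 4 = 5
d²(Q, Hub-D) = (5−(-1))² + (-8−12)² = 36 + 400 = 436
Sorted ascending: Hub-C, Hub-A, Hub-B, … — the second-nearest is Hub-A.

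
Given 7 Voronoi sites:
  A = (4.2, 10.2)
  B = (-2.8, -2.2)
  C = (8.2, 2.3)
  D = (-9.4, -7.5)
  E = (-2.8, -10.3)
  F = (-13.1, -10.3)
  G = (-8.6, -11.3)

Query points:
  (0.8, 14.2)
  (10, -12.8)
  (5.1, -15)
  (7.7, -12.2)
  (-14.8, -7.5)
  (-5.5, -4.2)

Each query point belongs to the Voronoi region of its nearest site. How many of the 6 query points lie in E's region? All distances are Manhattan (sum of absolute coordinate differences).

3

(0.8, 14.2) — d to each: A:7.4, B:20, C:19.3, D:31.9, E:28.1, F:38.4, G:34.9 → nearest is A
(10, -12.8) — d to each: A:28.8, B:23.4, C:16.9, D:24.7, E:15.3, F:25.6, G:20.1 → nearest is E
(5.1, -15) — d to each: A:26.1, B:20.7, C:20.4, D:22, E:12.6, F:22.9, G:17.4 → nearest is E
(7.7, -12.2) — d to each: A:25.9, B:20.5, C:15, D:21.8, E:12.4, F:22.7, G:17.2 → nearest is E
(-14.8, -7.5) — d to each: A:36.7, B:17.3, C:32.8, D:5.4, E:14.8, F:4.5, G:10 → nearest is F
(-5.5, -4.2) — d to each: A:24.1, B:4.7, C:20.2, D:7.2, E:8.8, F:13.7, G:10.2 → nearest is B
3 of the 6 points have E as nearest.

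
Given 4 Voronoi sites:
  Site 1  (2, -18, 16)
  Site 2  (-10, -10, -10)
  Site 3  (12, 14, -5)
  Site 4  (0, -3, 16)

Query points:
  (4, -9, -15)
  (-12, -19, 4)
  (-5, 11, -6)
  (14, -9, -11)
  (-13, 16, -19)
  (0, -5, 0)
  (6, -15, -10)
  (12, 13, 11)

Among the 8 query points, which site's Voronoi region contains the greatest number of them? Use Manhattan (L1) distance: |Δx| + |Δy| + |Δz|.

(4, -9, -15) — d to each: Site 1:42, Site 2:20, Site 3:41, Site 4:41 → nearest is Site 2
(-12, -19, 4) — d to each: Site 1:27, Site 2:25, Site 3:66, Site 4:40 → nearest is Site 2
(-5, 11, -6) — d to each: Site 1:58, Site 2:30, Site 3:21, Site 4:41 → nearest is Site 3
(14, -9, -11) — d to each: Site 1:48, Site 2:26, Site 3:31, Site 4:47 → nearest is Site 2
(-13, 16, -19) — d to each: Site 1:84, Site 2:38, Site 3:41, Site 4:67 → nearest is Site 2
(0, -5, 0) — d to each: Site 1:31, Site 2:25, Site 3:36, Site 4:18 → nearest is Site 4
(6, -15, -10) — d to each: Site 1:33, Site 2:21, Site 3:40, Site 4:44 → nearest is Site 2
(12, 13, 11) — d to each: Site 1:46, Site 2:66, Site 3:17, Site 4:33 → nearest is Site 3
Tally — Site 2:5, Site 3:2, Site 4:1. Site 2 captures the most (5).

Site 2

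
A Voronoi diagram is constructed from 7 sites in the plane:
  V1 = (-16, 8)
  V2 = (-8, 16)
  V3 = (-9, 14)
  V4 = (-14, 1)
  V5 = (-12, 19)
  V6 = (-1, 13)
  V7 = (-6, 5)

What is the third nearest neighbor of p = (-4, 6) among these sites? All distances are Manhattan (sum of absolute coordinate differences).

d(p,V1) = |-4−(-16)| + |6−8| = 12 + 2 = 14
d(p,V2) = |-4−(-8)| + |6−16| = 4 + 10 = 14
d(p,V3) = |-4−(-9)| + |6−14| = 5 + 8 = 13
d(p,V4) = |-4−(-14)| + |6−1| = 10 + 5 = 15
d(p,V5) = |-4−(-12)| + |6−19| = 8 + 13 = 21
d(p,V6) = |-4−(-1)| + |6−13| = 3 + 7 = 10
d(p,V7) = |-4−(-6)| + |6−5| = 2 + 1 = 3
Sorted ascending: V7, V6, V3, V1, … — the third-nearest is V3.

V3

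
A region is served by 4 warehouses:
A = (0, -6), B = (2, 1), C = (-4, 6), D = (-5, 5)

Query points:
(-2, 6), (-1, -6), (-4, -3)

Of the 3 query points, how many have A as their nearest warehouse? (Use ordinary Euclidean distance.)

(-2, 6) — d² to each: A:148, B:41, C:4, D:10 → nearest is C
(-1, -6) — d² to each: A:1, B:58, C:153, D:137 → nearest is A
(-4, -3) — d² to each: A:25, B:52, C:81, D:65 → nearest is A
2 of the 3 points have A as nearest.

2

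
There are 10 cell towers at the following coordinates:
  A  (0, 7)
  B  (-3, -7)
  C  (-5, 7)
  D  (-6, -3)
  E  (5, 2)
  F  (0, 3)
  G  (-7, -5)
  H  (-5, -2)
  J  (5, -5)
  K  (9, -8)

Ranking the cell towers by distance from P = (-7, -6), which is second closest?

D

Compare squared distances (the ordering matches that of the actual distances):
|PA|² = 49 + 169 = 218
|PB|² = 16 + 1 = 17
|PC|² = 4 + 169 = 173
|PD|² = 1 + 9 = 10
|PE|² = 144 + 64 = 208
|PF|² = 49 + 81 = 130
|PG|² = 0 + 1 = 1
|PH|² = 4 + 16 = 20
|PJ|² = 144 + 1 = 145
|PK|² = 256 + 4 = 260
Sorted ascending: G, D, B, … — the second-nearest is D.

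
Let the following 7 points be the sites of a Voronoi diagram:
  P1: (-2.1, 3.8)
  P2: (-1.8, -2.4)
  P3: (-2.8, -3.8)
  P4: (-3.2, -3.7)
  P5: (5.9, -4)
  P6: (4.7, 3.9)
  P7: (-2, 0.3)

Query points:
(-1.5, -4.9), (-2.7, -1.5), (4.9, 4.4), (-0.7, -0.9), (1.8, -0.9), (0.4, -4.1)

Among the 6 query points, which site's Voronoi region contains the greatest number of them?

P2

(-1.5, -4.9) — d² to each: P1:76.05, P2:6.34, P3:2.9, P4:4.33, P5:55.57, P6:115.88, P7:27.29 → nearest is P3
(-2.7, -1.5) — d² to each: P1:28.45, P2:1.62, P3:5.3, P4:5.09, P5:80.21, P6:83.92, P7:3.73 → nearest is P2
(4.9, 4.4) — d² to each: P1:49.36, P2:91.13, P3:126.53, P4:131.22, P5:71.56, P6:0.29, P7:64.42 → nearest is P6
(-0.7, -0.9) — d² to each: P1:24.05, P2:3.46, P3:12.82, P4:14.09, P5:53.17, P6:52.2, P7:3.13 → nearest is P7
(1.8, -0.9) — d² to each: P1:37.3, P2:15.21, P3:29.57, P4:32.84, P5:26.42, P6:31.45, P7:15.88 → nearest is P2
(0.4, -4.1) — d² to each: P1:68.66, P2:7.73, P3:10.33, P4:13.12, P5:30.26, P6:82.49, P7:25.12 → nearest is P2
Tally — P2:3, P3:1, P6:1, P7:1. P2 captures the most (3).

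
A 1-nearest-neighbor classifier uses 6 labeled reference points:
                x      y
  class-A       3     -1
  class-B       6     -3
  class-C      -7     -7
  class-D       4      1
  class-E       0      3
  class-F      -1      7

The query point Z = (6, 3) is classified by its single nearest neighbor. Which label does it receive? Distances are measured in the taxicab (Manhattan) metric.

d(Z, class-A) = |6−3| + |3−(-1)| = 3 + 4 = 7
d(Z, class-B) = |6−6| + |3−(-3)| = 0 + 6 = 6
d(Z, class-C) = |6−(-7)| + |3−(-7)| = 13 + 10 = 23
d(Z, class-D) = |6−4| + |3−1| = 2 + 2 = 4
d(Z, class-E) = |6−0| + |3−3| = 6 + 0 = 6
d(Z, class-F) = |6−(-1)| + |3−7| = 7 + 4 = 11
The smallest is to class-D, so Z lies in the Voronoi region of class-D.

class-D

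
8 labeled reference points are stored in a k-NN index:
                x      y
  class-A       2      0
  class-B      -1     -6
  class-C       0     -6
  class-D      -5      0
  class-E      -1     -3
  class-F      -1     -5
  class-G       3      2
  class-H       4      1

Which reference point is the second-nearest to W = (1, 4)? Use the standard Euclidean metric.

class-A

Since √ is increasing, it suffices to compare squared distances:
d²(W, class-A) = 1 + 16 = 17
d²(W, class-B) = 4 + 100 = 104
d²(W, class-C) = 1 + 100 = 101
d²(W, class-D) = 36 + 16 = 52
d²(W, class-E) = 4 + 49 = 53
d²(W, class-F) = 4 + 81 = 85
d²(W, class-G) = 4 + 4 = 8
d²(W, class-H) = 9 + 9 = 18
Sorted ascending: class-G, class-A, class-H, … — the second-nearest is class-A.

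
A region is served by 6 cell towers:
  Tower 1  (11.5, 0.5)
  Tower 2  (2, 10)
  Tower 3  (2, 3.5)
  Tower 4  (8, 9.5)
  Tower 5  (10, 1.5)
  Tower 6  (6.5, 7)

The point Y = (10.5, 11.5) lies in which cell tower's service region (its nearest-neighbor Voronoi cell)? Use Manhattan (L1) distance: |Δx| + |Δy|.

Tower 4

d(Y, Tower 1) = 1 + 11 = 12
d(Y, Tower 2) = 8.5 + 1.5 = 10
d(Y, Tower 3) = 8.5 + 8 = 16.5
d(Y, Tower 4) = 2.5 + 2 = 4.5
d(Y, Tower 5) = 0.5 + 10 = 10.5
d(Y, Tower 6) = 4 + 4.5 = 8.5
Tower 4 is nearest.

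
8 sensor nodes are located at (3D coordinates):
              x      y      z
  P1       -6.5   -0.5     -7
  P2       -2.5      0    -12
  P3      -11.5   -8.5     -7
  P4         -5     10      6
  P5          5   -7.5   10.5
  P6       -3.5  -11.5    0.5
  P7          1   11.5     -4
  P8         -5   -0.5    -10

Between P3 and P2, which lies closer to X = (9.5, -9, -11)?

P2

Compare squared distances:
|XP3|² = (9.5−(-11.5))² + (-9−(-8.5))² + (-11−(-7))² = 441 + 0.25 + 16 = 457.25
|XP2|² = (9.5−(-2.5))² + (-9−0)² + (-11−(-12))² = 144 + 81 + 1 = 226
457.25 > 226, so P2 is closer.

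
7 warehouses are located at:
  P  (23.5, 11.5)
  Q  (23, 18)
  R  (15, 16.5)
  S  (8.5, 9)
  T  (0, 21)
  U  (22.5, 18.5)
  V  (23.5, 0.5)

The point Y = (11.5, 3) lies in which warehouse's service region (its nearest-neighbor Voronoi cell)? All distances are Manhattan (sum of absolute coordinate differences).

S

d(Y,P) = |11.5−23.5| + |3−11.5| = 12 + 8.5 = 20.5
d(Y,Q) = |11.5−23| + |3−18| = 11.5 + 15 = 26.5
d(Y,R) = |11.5−15| + |3−16.5| = 3.5 + 13.5 = 17
d(Y,S) = |11.5−8.5| + |3−9| = 3 + 6 = 9
d(Y,T) = |11.5−0| + |3−21| = 11.5 + 18 = 29.5
d(Y,U) = |11.5−22.5| + |3−18.5| = 11 + 15.5 = 26.5
d(Y,V) = |11.5−23.5| + |3−0.5| = 12 + 2.5 = 14.5
Minimum is at S.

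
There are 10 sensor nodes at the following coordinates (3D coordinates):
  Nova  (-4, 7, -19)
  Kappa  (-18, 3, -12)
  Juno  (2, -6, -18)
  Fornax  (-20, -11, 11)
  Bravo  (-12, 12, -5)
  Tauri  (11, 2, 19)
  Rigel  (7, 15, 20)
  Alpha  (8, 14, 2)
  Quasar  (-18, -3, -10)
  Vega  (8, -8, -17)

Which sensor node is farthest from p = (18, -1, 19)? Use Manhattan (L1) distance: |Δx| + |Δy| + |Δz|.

Kappa

d(p, Nova) = |18−(-4)| + |-1−7| + |19−(-19)| = 22 + 8 + 38 = 68
d(p, Kappa) = |18−(-18)| + |-1−3| + |19−(-12)| = 36 + 4 + 31 = 71
d(p, Juno) = |18−2| + |-1−(-6)| + |19−(-18)| = 16 + 5 + 37 = 58
d(p, Fornax) = |18−(-20)| + |-1−(-11)| + |19−11| = 38 + 10 + 8 = 56
d(p, Bravo) = |18−(-12)| + |-1−12| + |19−(-5)| = 30 + 13 + 24 = 67
d(p, Tauri) = |18−11| + |-1−2| + |19−19| = 7 + 3 + 0 = 10
d(p, Rigel) = |18−7| + |-1−15| + |19−20| = 11 + 16 + 1 = 28
d(p, Alpha) = |18−8| + |-1−14| + |19−2| = 10 + 15 + 17 = 42
d(p, Quasar) = |18−(-18)| + |-1−(-3)| + |19−(-10)| = 36 + 2 + 29 = 67
d(p, Vega) = |18−8| + |-1−(-8)| + |19−(-17)| = 10 + 7 + 36 = 53
The largest is to Kappa.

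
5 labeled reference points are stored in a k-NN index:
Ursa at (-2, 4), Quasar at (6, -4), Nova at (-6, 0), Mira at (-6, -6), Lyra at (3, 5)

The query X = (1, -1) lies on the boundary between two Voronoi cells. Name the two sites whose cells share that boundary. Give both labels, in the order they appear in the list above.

Squared distances from X to each site:
d²(X, Ursa) = (1−(-2))² + (-1−4)² = 9 + 25 = 34
d²(X, Quasar) = (1−6)² + (-1−(-4))² = 25 + 9 = 34
d²(X, Nova) = (1−(-6))² + (-1−0)² = 49 + 1 = 50
d²(X, Mira) = (1−(-6))² + (-1−(-6))² = 49 + 25 = 74
d²(X, Lyra) = (1−3)² + (-1−5)² = 4 + 36 = 40
X is equidistant from Ursa and Quasar (both at squared distance 34), and every other site is strictly farther — so X lies on the Ursa–Quasar Voronoi edge.

Ursa and Quasar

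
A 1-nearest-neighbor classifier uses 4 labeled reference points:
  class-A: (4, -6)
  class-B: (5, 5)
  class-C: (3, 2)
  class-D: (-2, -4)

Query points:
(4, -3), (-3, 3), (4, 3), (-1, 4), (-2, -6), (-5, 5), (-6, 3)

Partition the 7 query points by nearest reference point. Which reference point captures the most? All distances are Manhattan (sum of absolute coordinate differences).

class-C

(4, -3) — d to each: class-A:3, class-B:9, class-C:6, class-D:7 → nearest is class-A
(-3, 3) — d to each: class-A:16, class-B:10, class-C:7, class-D:8 → nearest is class-C
(4, 3) — d to each: class-A:9, class-B:3, class-C:2, class-D:13 → nearest is class-C
(-1, 4) — d to each: class-A:15, class-B:7, class-C:6, class-D:9 → nearest is class-C
(-2, -6) — d to each: class-A:6, class-B:18, class-C:13, class-D:2 → nearest is class-D
(-5, 5) — d to each: class-A:20, class-B:10, class-C:11, class-D:12 → nearest is class-B
(-6, 3) — d to each: class-A:19, class-B:13, class-C:10, class-D:11 → nearest is class-C
Tally — class-A:1, class-B:1, class-C:4, class-D:1. class-C captures the most (4).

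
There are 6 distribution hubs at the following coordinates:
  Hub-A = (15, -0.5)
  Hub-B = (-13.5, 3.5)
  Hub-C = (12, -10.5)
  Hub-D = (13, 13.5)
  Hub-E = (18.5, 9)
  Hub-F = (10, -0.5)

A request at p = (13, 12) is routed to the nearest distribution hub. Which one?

Compare squared distances (the ordering matches that of the actual distances):
d²(p, Hub-A) = (13−15)² + (12−(-0.5))² = 4 + 156.25 = 160.25
d²(p, Hub-B) = (13−(-13.5))² + (12−3.5)² = 702.25 + 72.25 = 774.5
d²(p, Hub-C) = (13−12)² + (12−(-10.5))² = 1 + 506.25 = 507.25
d²(p, Hub-D) = (13−13)² + (12−13.5)² = 0 + 2.25 = 2.25
d²(p, Hub-E) = (13−18.5)² + (12−9)² = 30.25 + 9 = 39.25
d²(p, Hub-F) = (13−10)² + (12−(-0.5))² = 9 + 156.25 = 165.25
Hub-D is nearest.

Hub-D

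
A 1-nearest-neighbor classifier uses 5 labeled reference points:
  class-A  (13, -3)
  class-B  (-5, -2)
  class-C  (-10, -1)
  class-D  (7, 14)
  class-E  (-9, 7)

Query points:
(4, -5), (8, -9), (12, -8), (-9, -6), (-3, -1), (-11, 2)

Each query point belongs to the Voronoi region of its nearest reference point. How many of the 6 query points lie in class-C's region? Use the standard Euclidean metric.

(4, -5) — d² to each: class-A:85, class-B:90, class-C:212, class-D:370, class-E:313 → nearest is class-A
(8, -9) — d² to each: class-A:61, class-B:218, class-C:388, class-D:530, class-E:545 → nearest is class-A
(12, -8) — d² to each: class-A:26, class-B:325, class-C:533, class-D:509, class-E:666 → nearest is class-A
(-9, -6) — d² to each: class-A:493, class-B:32, class-C:26, class-D:656, class-E:169 → nearest is class-C
(-3, -1) — d² to each: class-A:260, class-B:5, class-C:49, class-D:325, class-E:100 → nearest is class-B
(-11, 2) — d² to each: class-A:601, class-B:52, class-C:10, class-D:468, class-E:29 → nearest is class-C
2 of the 6 points have class-C as nearest.

2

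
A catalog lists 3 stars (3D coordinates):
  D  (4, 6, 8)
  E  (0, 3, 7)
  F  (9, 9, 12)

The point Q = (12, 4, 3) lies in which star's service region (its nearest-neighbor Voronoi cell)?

D

Compare squared distances (the ordering matches that of the actual distances):
|QD|² = (12−4)² + (4−6)² + (3−8)² = 64 + 4 + 25 = 93
|QE|² = (12−0)² + (4−3)² + (3−7)² = 144 + 1 + 16 = 161
|QF|² = (12−9)² + (4−9)² + (3−12)² = 9 + 25 + 81 = 115
D is nearest.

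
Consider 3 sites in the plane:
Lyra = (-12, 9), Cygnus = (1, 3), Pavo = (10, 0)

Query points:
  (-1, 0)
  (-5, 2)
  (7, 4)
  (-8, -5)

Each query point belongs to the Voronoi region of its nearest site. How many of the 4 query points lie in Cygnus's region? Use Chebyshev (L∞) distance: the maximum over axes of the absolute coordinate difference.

(-1, 0) — d to each: Lyra:11, Cygnus:3, Pavo:11 → nearest is Cygnus
(-5, 2) — d to each: Lyra:7, Cygnus:6, Pavo:15 → nearest is Cygnus
(7, 4) — d to each: Lyra:19, Cygnus:6, Pavo:4 → nearest is Pavo
(-8, -5) — d to each: Lyra:14, Cygnus:9, Pavo:18 → nearest is Cygnus
3 of the 4 points have Cygnus as nearest.

3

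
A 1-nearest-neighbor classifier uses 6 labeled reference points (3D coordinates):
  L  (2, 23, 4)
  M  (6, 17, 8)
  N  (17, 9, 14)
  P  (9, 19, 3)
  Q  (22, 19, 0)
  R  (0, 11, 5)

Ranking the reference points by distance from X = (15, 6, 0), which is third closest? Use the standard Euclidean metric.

Q

Squared Euclidean distances:
|XL|² = (15−2)² + (6−23)² + (0−4)² = 169 + 289 + 16 = 474
|XM|² = (15−6)² + (6−17)² + (0−8)² = 81 + 121 + 64 = 266
|XN|² = (15−17)² + (6−9)² + (0−14)² = 4 + 9 + 196 = 209
|XP|² = (15−9)² + (6−19)² + (0−3)² = 36 + 169 + 9 = 214
|XQ|² = (15−22)² + (6−19)² + (0−0)² = 49 + 169 + 0 = 218
|XR|² = (15−0)² + (6−11)² + (0−5)² = 225 + 25 + 25 = 275
Sorted ascending: N, P, Q, M, … — the third-nearest is Q.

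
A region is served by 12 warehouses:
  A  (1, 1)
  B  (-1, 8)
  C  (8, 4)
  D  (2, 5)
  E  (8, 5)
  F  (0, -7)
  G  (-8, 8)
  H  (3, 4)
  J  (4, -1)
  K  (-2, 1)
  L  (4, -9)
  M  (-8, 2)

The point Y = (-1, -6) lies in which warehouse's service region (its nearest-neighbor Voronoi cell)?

F

Squared Euclidean distances:
|YA|² = 4 + 49 = 53
|YB|² = 0 + 196 = 196
|YC|² = 81 + 100 = 181
|YD|² = 9 + 121 = 130
|YE|² = 81 + 121 = 202
|YF|² = 1 + 1 = 2
|YG|² = 49 + 196 = 245
|YH|² = 16 + 100 = 116
|YJ|² = 25 + 25 = 50
|YK|² = 1 + 49 = 50
|YL|² = 25 + 9 = 34
|YM|² = 49 + 64 = 113
Minimum is at F.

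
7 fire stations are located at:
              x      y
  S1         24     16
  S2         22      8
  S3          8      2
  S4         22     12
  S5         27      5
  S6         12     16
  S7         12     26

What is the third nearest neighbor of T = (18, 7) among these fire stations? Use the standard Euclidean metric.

S5

Compare squared distances (the ordering matches that of the actual distances):
|TS1|² = (18−24)² + (7−16)² = 36 + 81 = 117
|TS2|² = (18−22)² + (7−8)² = 16 + 1 = 17
|TS3|² = (18−8)² + (7−2)² = 100 + 25 = 125
|TS4|² = (18−22)² + (7−12)² = 16 + 25 = 41
|TS5|² = (18−27)² + (7−5)² = 81 + 4 = 85
|TS6|² = (18−12)² + (7−16)² = 36 + 81 = 117
|TS7|² = (18−12)² + (7−26)² = 36 + 361 = 397
Sorted ascending: S2, S4, S5, S1, … — the third-nearest is S5.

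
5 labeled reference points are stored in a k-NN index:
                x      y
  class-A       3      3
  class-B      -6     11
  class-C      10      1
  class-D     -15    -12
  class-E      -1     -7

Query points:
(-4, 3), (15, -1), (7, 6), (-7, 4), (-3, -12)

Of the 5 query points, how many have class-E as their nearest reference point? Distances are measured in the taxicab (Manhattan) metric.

1

(-4, 3) — d to each: class-A:7, class-B:10, class-C:16, class-D:26, class-E:13 → nearest is class-A
(15, -1) — d to each: class-A:16, class-B:33, class-C:7, class-D:41, class-E:22 → nearest is class-C
(7, 6) — d to each: class-A:7, class-B:18, class-C:8, class-D:40, class-E:21 → nearest is class-A
(-7, 4) — d to each: class-A:11, class-B:8, class-C:20, class-D:24, class-E:17 → nearest is class-B
(-3, -12) — d to each: class-A:21, class-B:26, class-C:26, class-D:12, class-E:7 → nearest is class-E
1 of the 5 points has class-E as nearest.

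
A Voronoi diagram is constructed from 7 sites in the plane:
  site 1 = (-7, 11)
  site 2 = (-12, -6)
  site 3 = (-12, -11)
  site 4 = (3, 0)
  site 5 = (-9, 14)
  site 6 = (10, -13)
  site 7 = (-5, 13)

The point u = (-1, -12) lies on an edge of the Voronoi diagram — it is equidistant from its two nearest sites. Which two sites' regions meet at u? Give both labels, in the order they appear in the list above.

site 3 and site 6

Squared distances from u to each site:
d²(u, site 1) = (-1−(-7))² + (-12−11)² = 36 + 529 = 565
d²(u, site 2) = (-1−(-12))² + (-12−(-6))² = 121 + 36 = 157
d²(u, site 3) = (-1−(-12))² + (-12−(-11))² = 121 + 1 = 122
d²(u, site 4) = (-1−3)² + (-12−0)² = 16 + 144 = 160
d²(u, site 5) = (-1−(-9))² + (-12−14)² = 64 + 676 = 740
d²(u, site 6) = (-1−10)² + (-12−(-13))² = 121 + 1 = 122
d²(u, site 7) = (-1−(-5))² + (-12−13)² = 16 + 625 = 641
u is equidistant from site 3 and site 6 (both at squared distance 122), and every other site is strictly farther — so u lies on the site 3–site 6 Voronoi edge.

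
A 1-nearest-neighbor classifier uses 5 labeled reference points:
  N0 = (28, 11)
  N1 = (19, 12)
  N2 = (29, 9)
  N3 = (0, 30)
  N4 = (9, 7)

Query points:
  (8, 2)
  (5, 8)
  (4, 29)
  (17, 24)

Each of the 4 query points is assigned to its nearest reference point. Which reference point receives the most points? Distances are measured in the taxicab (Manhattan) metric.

N4

(8, 2) — d to each: N0:29, N1:21, N2:28, N3:36, N4:6 → nearest is N4
(5, 8) — d to each: N0:26, N1:18, N2:25, N3:27, N4:5 → nearest is N4
(4, 29) — d to each: N0:42, N1:32, N2:45, N3:5, N4:27 → nearest is N3
(17, 24) — d to each: N0:24, N1:14, N2:27, N3:23, N4:25 → nearest is N1
Tally — N1:1, N3:1, N4:2. N4 captures the most (2).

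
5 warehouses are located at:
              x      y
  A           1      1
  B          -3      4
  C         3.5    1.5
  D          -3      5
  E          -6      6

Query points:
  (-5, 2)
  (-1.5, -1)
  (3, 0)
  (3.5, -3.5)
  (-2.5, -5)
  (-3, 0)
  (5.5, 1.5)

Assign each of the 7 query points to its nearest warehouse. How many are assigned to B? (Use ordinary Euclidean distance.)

(-5, 2) — d² to each: A:37, B:8, C:72.5, D:13, E:17 → nearest is B
(-1.5, -1) — d² to each: A:10.25, B:27.25, C:31.25, D:38.25, E:69.25 → nearest is A
(3, 0) — d² to each: A:5, B:52, C:2.5, D:61, E:117 → nearest is C
(3.5, -3.5) — d² to each: A:26.5, B:98.5, C:25, D:114.5, E:180.5 → nearest is C
(-2.5, -5) — d² to each: A:48.25, B:81.25, C:78.25, D:100.25, E:133.25 → nearest is A
(-3, 0) — d² to each: A:17, B:16, C:44.5, D:25, E:45 → nearest is B
(5.5, 1.5) — d² to each: A:20.5, B:78.5, C:4, D:84.5, E:152.5 → nearest is C
2 of the 7 points have B as nearest.

2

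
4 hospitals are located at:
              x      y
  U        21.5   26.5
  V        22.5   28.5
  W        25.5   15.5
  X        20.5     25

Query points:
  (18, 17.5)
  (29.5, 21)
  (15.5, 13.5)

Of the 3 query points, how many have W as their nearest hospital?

(18, 17.5) — d² to each: U:93.25, V:141.25, W:60.25, X:62.5 → nearest is W
(29.5, 21) — d² to each: U:94.25, V:105.25, W:46.25, X:97 → nearest is W
(15.5, 13.5) — d² to each: U:205, V:274, W:104, X:157.25 → nearest is W
3 of the 3 points have W as nearest.

3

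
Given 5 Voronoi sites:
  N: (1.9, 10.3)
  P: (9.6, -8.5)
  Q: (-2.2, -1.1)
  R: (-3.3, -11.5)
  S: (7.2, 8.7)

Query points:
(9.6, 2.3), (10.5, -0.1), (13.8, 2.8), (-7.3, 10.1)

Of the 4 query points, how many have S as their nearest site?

(9.6, 2.3) — d² to each: N:123.29, P:116.64, Q:150.8, R:356.85, S:46.72 → nearest is S
(10.5, -0.1) — d² to each: N:182.12, P:71.37, Q:162.29, R:320.4, S:88.33 → nearest is P
(13.8, 2.8) — d² to each: N:197.86, P:145.33, Q:271.21, R:496.9, S:78.37 → nearest is S
(-7.3, 10.1) — d² to each: N:84.68, P:631.57, Q:151.45, R:482.56, S:212.21 → nearest is N
2 of the 4 points have S as nearest.

2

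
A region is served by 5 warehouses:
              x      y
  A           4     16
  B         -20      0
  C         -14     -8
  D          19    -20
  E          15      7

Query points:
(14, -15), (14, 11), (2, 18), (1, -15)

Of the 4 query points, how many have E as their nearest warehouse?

(14, -15) — d² to each: A:1061, B:1381, C:833, D:50, E:485 → nearest is D
(14, 11) — d² to each: A:125, B:1277, C:1145, D:986, E:17 → nearest is E
(2, 18) — d² to each: A:8, B:808, C:932, D:1733, E:290 → nearest is A
(1, -15) — d² to each: A:970, B:666, C:274, D:349, E:680 → nearest is C
1 of the 4 points has E as nearest.

1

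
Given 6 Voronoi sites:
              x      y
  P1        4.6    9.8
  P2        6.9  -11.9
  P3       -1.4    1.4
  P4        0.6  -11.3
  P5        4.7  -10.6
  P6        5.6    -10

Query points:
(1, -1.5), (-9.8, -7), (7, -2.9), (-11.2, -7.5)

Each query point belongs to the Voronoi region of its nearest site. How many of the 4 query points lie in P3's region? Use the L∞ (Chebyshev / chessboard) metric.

(1, -1.5) — d to each: P1:11.3, P2:10.4, P3:2.9, P4:9.8, P5:9.1, P6:8.5 → nearest is P3
(-9.8, -7) — d to each: P1:16.8, P2:16.7, P3:8.4, P4:10.4, P5:14.5, P6:15.4 → nearest is P3
(7, -2.9) — d to each: P1:12.7, P2:9, P3:8.4, P4:8.4, P5:7.7, P6:7.1 → nearest is P6
(-11.2, -7.5) — d to each: P1:17.3, P2:18.1, P3:9.8, P4:11.8, P5:15.9, P6:16.8 → nearest is P3
3 of the 4 points have P3 as nearest.

3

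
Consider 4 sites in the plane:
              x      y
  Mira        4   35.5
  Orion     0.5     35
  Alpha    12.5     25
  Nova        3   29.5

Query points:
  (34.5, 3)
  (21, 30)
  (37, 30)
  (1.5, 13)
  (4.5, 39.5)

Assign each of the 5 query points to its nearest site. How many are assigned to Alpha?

(34.5, 3) — d² to each: Mira:1986.5, Orion:2180, Alpha:968, Nova:1694.5 → nearest is Alpha
(21, 30) — d² to each: Mira:319.25, Orion:445.25, Alpha:97.25, Nova:324.25 → nearest is Alpha
(37, 30) — d² to each: Mira:1119.25, Orion:1357.25, Alpha:625.25, Nova:1156.25 → nearest is Alpha
(1.5, 13) — d² to each: Mira:512.5, Orion:485, Alpha:265, Nova:274.5 → nearest is Alpha
(4.5, 39.5) — d² to each: Mira:16.25, Orion:36.25, Alpha:274.25, Nova:102.25 → nearest is Mira
4 of the 5 points have Alpha as nearest.

4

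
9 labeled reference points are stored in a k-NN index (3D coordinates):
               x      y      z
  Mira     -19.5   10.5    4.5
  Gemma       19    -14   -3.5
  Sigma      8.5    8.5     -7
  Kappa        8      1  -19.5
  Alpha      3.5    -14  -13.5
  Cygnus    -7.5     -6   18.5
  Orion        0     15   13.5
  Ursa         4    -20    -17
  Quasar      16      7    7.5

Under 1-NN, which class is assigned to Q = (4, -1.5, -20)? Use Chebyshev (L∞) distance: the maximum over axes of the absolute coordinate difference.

Kappa

d(Q, Mira) = max(23.5, 12, 24.5) = 24.5
d(Q, Gemma) = max(15, 12.5, 16.5) = 16.5
d(Q, Sigma) = max(4.5, 10, 13) = 13
d(Q, Kappa) = max(4, 2.5, 0.5) = 4
d(Q, Alpha) = max(0.5, 12.5, 6.5) = 12.5
d(Q, Cygnus) = max(11.5, 4.5, 38.5) = 38.5
d(Q, Orion) = max(4, 16.5, 33.5) = 33.5
d(Q, Ursa) = max(0, 18.5, 3) = 18.5
d(Q, Quasar) = max(12, 8.5, 27.5) = 27.5
Minimum is at Kappa.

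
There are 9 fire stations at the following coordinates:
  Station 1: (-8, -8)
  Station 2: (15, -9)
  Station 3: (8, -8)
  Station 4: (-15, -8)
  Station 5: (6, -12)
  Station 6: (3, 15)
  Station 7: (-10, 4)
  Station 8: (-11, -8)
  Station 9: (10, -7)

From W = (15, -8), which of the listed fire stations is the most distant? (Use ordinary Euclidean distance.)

Compare squared distances (the ordering matches that of the actual distances):
d²(W, Station 1) = (15−(-8))² + (-8−(-8))² = 529 + 0 = 529
d²(W, Station 2) = (15−15)² + (-8−(-9))² = 0 + 1 = 1
d²(W, Station 3) = (15−8)² + (-8−(-8))² = 49 + 0 = 49
d²(W, Station 4) = (15−(-15))² + (-8−(-8))² = 900 + 0 = 900
d²(W, Station 5) = (15−6)² + (-8−(-12))² = 81 + 16 = 97
d²(W, Station 6) = (15−3)² + (-8−15)² = 144 + 529 = 673
d²(W, Station 7) = (15−(-10))² + (-8−4)² = 625 + 144 = 769
d²(W, Station 8) = (15−(-11))² + (-8−(-8))² = 676 + 0 = 676
d²(W, Station 9) = (15−10)² + (-8−(-7))² = 25 + 1 = 26
The largest is to Station 4.

Station 4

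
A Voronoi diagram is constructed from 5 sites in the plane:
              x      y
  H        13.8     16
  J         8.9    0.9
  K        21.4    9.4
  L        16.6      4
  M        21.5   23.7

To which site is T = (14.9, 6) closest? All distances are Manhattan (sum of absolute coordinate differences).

d(T,H) = |14.9−13.8| + |6−16| = 1.1 + 10 = 11.1
d(T,J) = |14.9−8.9| + |6−0.9| = 6 + 5.1 = 11.1
d(T,K) = |14.9−21.4| + |6−9.4| = 6.5 + 3.4 = 9.9
d(T,L) = |14.9−16.6| + |6−4| = 1.7 + 2 = 3.7
d(T,M) = |14.9−21.5| + |6−23.7| = 6.6 + 17.7 = 24.3
Minimum is at L.

L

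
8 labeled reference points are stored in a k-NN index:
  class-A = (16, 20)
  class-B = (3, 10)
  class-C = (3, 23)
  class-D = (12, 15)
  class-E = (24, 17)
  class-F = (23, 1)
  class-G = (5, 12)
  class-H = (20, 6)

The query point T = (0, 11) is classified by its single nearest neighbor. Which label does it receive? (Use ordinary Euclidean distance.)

Compare squared distances (the ordering matches that of the actual distances):
d²(T, class-A) = (0−16)² + (11−20)² = 256 + 81 = 337
d²(T, class-B) = (0−3)² + (11−10)² = 9 + 1 = 10
d²(T, class-C) = (0−3)² + (11−23)² = 9 + 144 = 153
d²(T, class-D) = (0−12)² + (11−15)² = 144 + 16 = 160
d²(T, class-E) = (0−24)² + (11−17)² = 576 + 36 = 612
d²(T, class-F) = (0−23)² + (11−1)² = 529 + 100 = 629
d²(T, class-G) = (0−5)² + (11−12)² = 25 + 1 = 26
d²(T, class-H) = (0−20)² + (11−6)² = 400 + 25 = 425
Minimum is at class-B.

class-B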